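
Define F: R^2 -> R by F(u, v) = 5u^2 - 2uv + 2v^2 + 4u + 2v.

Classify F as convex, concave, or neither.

convex

F is quadratic, so its Hessian is the constant matrix H = [[10, -2], [-2, 4]].
det(H) = 36, tr(H) = 14.
det(H) > 0 and tr(H) > 0, so H is positive definite everywhere: convex.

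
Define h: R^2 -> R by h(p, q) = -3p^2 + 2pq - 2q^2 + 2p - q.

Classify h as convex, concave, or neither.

concave

h is quadratic, so its Hessian is the constant matrix H = [[-6, 2], [2, -4]].
det(H) = 20, tr(H) = -10.
det(H) > 0 and tr(H) < 0, so H is negative definite everywhere: concave.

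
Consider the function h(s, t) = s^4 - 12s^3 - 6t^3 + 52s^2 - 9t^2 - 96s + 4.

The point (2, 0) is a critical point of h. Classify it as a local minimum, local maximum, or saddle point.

The mixed partial ∂²h/∂s∂t is 0, so the Hessian at any point is diag(h_ss, h_tt) = diag(4(3s^2 - 18s + 26), -18(2t + 1)).
At (2, 0): H = diag(8, -18).
The eigenvalues have opposite signs, so H is indefinite: a saddle point.

saddle point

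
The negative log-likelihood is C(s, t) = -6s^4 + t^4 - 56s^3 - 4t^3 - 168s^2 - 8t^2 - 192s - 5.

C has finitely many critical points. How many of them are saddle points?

5

C separates as a function of s plus a function of t, so ∇C=0 decouples.
∂C/∂s = -24(s + 1)(s + 2)(s + 4) = 0 at s ∈ {-4, -2, -1}; ∂C/∂t = 4t(t - 4)(t + 1) = 0 at t ∈ {-1, 0, 4}.
The Hessian is diagonal: diag(C_ss, C_tt). Second derivatives: C_ss(-4)=-144, C_ss(-2)=48, C_ss(-1)=-72; C_tt(-1)=20, C_tt(0)=-16, C_tt(4)=80.
Saddle points occur where the two diagonal entries have opposite signs: (-4, -1), (-4, 4), (-2, 0), (-1, -1), (-1, 4). Count: 5.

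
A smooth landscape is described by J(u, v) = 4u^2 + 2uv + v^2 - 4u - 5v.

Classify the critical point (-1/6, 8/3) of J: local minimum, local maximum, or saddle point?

local minimum

The Hessian of J is constant: H = [[8, 2], [2, 2]].
det(H) = 8·2 − 2² = 12.
det(H) > 0 and tr(H) = 10 > 0, so H is positive definite and the point is a local minimum.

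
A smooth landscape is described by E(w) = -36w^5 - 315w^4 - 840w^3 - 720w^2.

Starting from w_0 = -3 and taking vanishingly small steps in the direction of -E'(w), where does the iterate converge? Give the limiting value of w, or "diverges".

E'(w) = -180w(w + 1)(w + 2)(w + 4), so E'(-3) = 1080.
Gradient descent moves in the -E' direction, i.e. w is decreasing.
The nearest critical point in that direction is w = -4, where E'' = 4320 > 0 (a local minimum). The iterate converges there.

-4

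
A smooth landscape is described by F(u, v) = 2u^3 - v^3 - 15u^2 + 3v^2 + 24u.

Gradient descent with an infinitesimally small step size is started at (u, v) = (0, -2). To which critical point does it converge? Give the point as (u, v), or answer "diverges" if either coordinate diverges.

F is separable, so gradient descent decouples: u follows -∂F/∂u, v follows -∂F/∂v.
∂F/∂u = 6(u - 4)(u - 1); at u=0 this is 24, so u decreases.
∂F/∂v = -3v(v - 2); at v=-2 this is -24, so v increases.
The u-coordinate has no critical point in that direction and runs off to infinity.

diverges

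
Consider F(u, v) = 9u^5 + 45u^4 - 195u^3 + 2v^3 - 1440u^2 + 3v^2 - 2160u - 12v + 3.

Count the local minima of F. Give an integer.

2

F separates as a function of u plus a function of v, so ∇F=0 decouples.
∂F/∂u = 45(u - 4)(u + 1)(u + 3)(u + 4) = 0 at u ∈ {-4, -3, -1, 4}; ∂F/∂v = 6(v - 1)(v + 2) = 0 at v ∈ {-2, 1}.
The Hessian is diagonal: diag(F_uu, F_vv). Second derivatives: F_uu(-4)=-1080, F_uu(-3)=630, F_uu(-1)=-1350, F_uu(4)=12600; F_vv(-2)=-18, F_vv(1)=18.
Local minima occur where both diagonal entries positive: (-3, 1), (4, 1). Count: 2.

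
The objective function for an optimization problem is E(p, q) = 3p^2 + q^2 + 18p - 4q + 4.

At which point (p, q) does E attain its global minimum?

(-3, 2)

E(p,q) separates as A(p) + B(q) + 4, so its minimum is min A + min B + 4.
A'(p) = 6p + 18 vanishes at p ∈ {-3}; B'(q) = 2q - 4 vanishes at q ∈ {2}.
Local minima of A (where A''>0): A(-3)=-27. Local minima of B: B(2)=-4.
So the global minimum of E is A(-3) + B(2) + 4 = -27 − 4 + 4 = -27, attained at (-3, 2).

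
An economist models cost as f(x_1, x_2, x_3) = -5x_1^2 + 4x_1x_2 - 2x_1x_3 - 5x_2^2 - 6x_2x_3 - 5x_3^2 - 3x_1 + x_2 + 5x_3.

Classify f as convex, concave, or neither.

f is quadratic, so its Hessian is the constant matrix H = [[-10, 4, -2], [4, -10, -6], [-2, -6, -10]].
Leading principal minors: -10, 84, -344.
Signs alternate −, +, − ⇒ H ≺ 0 ⇒ concave.

concave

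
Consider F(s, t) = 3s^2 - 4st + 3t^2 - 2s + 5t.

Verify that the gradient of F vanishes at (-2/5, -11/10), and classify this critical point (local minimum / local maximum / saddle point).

local minimum

∇F = (6s - 4t - 2, -4s + 6t + 5); substituting (-2/5, -11/10) gives ∇F = (0, 0), so (-2/5, -11/10) is indeed a critical point.
The Hessian of F is constant: H = [[6, -4], [-4, 6]].
det(H) = 6·6 − (-4)² = 20.
det(H) > 0 and tr(H) = 12 > 0, so H is positive definite and the point is a local minimum.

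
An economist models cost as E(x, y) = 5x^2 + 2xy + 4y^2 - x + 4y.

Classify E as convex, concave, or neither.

convex

E is quadratic, so its Hessian is the constant matrix H = [[10, 2], [2, 8]].
det(H) = 76, tr(H) = 18.
det(H) > 0 and tr(H) > 0, so H is positive definite everywhere: convex.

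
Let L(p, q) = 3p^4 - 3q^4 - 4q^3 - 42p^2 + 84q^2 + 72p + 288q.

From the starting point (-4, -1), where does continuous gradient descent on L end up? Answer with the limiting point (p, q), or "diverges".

(-3, -2)

L is separable, so gradient descent decouples: p follows -∂L/∂p, q follows -∂L/∂q.
∂L/∂p = 12(p - 2)(p - 1)(p + 3); at p=-4 this is -360, so p increases.
∂L/∂q = -12(q - 4)(q + 2)(q + 3); at q=-1 this is 120, so q decreases.
p converges to its nearest critical value -3 (a local min of the p-part); q converges to -2. The iterate converges to (-3, -2).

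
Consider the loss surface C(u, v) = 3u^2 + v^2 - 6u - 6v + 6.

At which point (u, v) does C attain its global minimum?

(1, 3)

C(u,v) separates as P(u) + Q(v) + 6, so its minimum is min P + min Q + 6.
P'(u) = 6u - 6 vanishes at u ∈ {1}; Q'(v) = 2v - 6 vanishes at v ∈ {3}.
Local minima of P (where P''>0): P(1)=-3. Local minima of Q: Q(3)=-9.
So the global minimum of C is P(1) + Q(3) + 6 = -3 − 9 + 6 = -6, attained at (1, 3).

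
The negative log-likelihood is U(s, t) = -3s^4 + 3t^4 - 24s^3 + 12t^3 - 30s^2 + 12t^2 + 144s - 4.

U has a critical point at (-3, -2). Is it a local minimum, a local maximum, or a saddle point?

The mixed partial ∂²U/∂s∂t is 0, so the Hessian at any point is diag(U_ss, U_tt) = diag(-12(3s^2 + 12s + 5), 12(3t^2 + 6t + 2)).
At (-3, -2): H = diag(48, 24).
Both eigenvalues are positive, so H is positive definite: a local minimum.

local minimum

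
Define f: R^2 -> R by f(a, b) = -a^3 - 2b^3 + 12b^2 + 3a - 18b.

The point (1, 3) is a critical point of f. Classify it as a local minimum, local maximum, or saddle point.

The mixed partial ∂²f/∂a∂b is 0, so the Hessian at any point is diag(f_aa, f_bb) = diag(-6a, 12(-b + 2)).
At (1, 3): H = diag(-6, -12).
Both eigenvalues are negative, so H is negative definite: a local maximum.

local maximum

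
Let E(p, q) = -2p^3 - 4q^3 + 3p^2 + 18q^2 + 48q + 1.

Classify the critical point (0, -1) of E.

The mixed partial ∂²E/∂p∂q is 0, so the Hessian at any point is diag(E_pp, E_qq) = diag(6(-2p + 1), 12(-2q + 3)).
At (0, -1): H = diag(6, 60).
Both eigenvalues are positive, so H is positive definite: a local minimum.

local minimum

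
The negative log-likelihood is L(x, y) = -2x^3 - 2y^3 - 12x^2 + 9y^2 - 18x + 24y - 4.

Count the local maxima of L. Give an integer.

L separates as a function of x plus a function of y, so ∇L=0 decouples.
∂L/∂x = -6(x + 1)(x + 3) = 0 at x ∈ {-3, -1}; ∂L/∂y = -6(y - 4)(y + 1) = 0 at y ∈ {-1, 4}.
The Hessian is diagonal: diag(L_xx, L_yy). Second derivatives: L_xx(-3)=12, L_xx(-1)=-12; L_yy(-1)=30, L_yy(4)=-30.
Local maxima occur where both diagonal entries negative: (-1, 4). Count: 1.

1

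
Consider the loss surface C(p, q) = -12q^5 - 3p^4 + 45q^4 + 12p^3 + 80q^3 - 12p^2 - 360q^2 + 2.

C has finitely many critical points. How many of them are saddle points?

C separates as a function of p plus a function of q, so ∇C=0 decouples.
∂C/∂p = -12p(p - 2)(p - 1) = 0 at p ∈ {0, 1, 2}; ∂C/∂q = -60q(q - 3)(q - 2)(q + 2) = 0 at q ∈ {-2, 0, 2, 3}.
The Hessian is diagonal: diag(C_pp, C_qq). Second derivatives: C_pp(0)=-24, C_pp(1)=12, C_pp(2)=-24; C_qq(-2)=2400, C_qq(0)=-720, C_qq(2)=480, C_qq(3)=-900.
Saddle points occur where the two diagonal entries have opposite signs: (0, -2), (0, 2), (1, 0), (1, 3), (2, -2), (2, 2). Count: 6.

6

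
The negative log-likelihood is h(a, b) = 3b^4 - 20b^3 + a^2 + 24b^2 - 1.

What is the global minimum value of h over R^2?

-129

h(a,b) separates as P(a) + Q(b) − 1, so its minimum is min P + min Q − 1.
P'(a) = 2a vanishes at a ∈ {0}; Q'(b) = 12b(b - 4)(b - 1) vanishes at b ∈ {0, 1, 4}.
Local minima of P (where P''>0): P(0)=0. Local minima of Q: Q(0)=0, Q(4)=-128.
So the global minimum of h is P(0) + Q(4) − 1 = 0 − 128 − 1 = -129, attained at (0, 4).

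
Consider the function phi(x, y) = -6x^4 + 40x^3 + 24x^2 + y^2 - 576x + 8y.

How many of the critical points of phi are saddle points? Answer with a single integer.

phi separates as a function of x plus a function of y, so ∇phi=0 decouples.
∂phi/∂x = -24(x - 4)(x - 3)(x + 2) = 0 at x ∈ {-2, 3, 4}; ∂phi/∂y = 2(y + 4) = 0 at y ∈ {-4}.
The Hessian is diagonal: diag(phi_xx, phi_yy). Second derivatives: phi_xx(-2)=-720, phi_xx(3)=120, phi_xx(4)=-144; phi_yy(-4)=2.
Saddle points occur where the two diagonal entries have opposite signs: (-2, -4), (4, -4). Count: 2.

2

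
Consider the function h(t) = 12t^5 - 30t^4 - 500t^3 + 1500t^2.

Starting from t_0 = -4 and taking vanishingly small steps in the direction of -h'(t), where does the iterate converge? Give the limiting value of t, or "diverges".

0

h'(t) = 60t(t - 5)(t - 2)(t + 5), so h'(-4) = -12960.
Gradient descent moves in the -h' direction, i.e. t is increasing.
The nearest critical point in that direction is t = 0, where h'' = 3000 > 0 (a local minimum). The iterate converges there.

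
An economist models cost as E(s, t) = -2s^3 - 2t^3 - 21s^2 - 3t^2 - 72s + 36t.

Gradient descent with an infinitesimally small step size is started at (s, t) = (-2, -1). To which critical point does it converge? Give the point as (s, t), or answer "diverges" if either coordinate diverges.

diverges

E is separable, so gradient descent decouples: s follows -∂E/∂s, t follows -∂E/∂t.
∂E/∂s = -6(s + 3)(s + 4); at s=-2 this is -12, so s increases.
∂E/∂t = -6(t - 2)(t + 3); at t=-1 this is 36, so t decreases.
The s-coordinate has no critical point in that direction and runs off to infinity.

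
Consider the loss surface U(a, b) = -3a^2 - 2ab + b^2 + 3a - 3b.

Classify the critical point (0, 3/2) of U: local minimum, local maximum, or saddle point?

saddle point

The Hessian of U is constant: H = [[-6, -2], [-2, 2]].
det(H) = (-6)·2 − (-2)² = -16.
Since det(H) < 0, H is indefinite and the critical point is a saddle point.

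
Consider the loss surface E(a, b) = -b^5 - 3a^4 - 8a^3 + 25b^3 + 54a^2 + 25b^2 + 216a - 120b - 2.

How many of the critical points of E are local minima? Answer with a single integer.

2

E separates as a function of a plus a function of b, so ∇E=0 decouples.
∂E/∂a = -12(a - 3)(a + 2)(a + 3) = 0 at a ∈ {-3, -2, 3}; ∂E/∂b = -5(b - 4)(b - 1)(b + 2)(b + 3) = 0 at b ∈ {-3, -2, 1, 4}.
The Hessian is diagonal: diag(E_aa, E_bb). Second derivatives: E_aa(-3)=-72, E_aa(-2)=60, E_aa(3)=-360; E_bb(-3)=140, E_bb(-2)=-90, E_bb(1)=180, E_bb(4)=-630.
Local minima occur where both diagonal entries positive: (-2, -3), (-2, 1). Count: 2.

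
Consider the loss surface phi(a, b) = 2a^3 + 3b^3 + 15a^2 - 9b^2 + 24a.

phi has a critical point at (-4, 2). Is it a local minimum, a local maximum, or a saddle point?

saddle point

The mixed partial ∂²phi/∂a∂b is 0, so the Hessian at any point is diag(phi_aa, phi_bb) = diag(6(2a + 5), 18(b - 1)).
At (-4, 2): H = diag(-18, 18).
The eigenvalues have opposite signs, so H is indefinite: a saddle point.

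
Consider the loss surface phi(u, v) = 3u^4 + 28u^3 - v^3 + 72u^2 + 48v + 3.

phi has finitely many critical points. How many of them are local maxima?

phi separates as a function of u plus a function of v, so ∇phi=0 decouples.
∂phi/∂u = 12u(u + 3)(u + 4) = 0 at u ∈ {-4, -3, 0}; ∂phi/∂v = -3(v - 4)(v + 4) = 0 at v ∈ {-4, 4}.
The Hessian is diagonal: diag(phi_uu, phi_vv). Second derivatives: phi_uu(-4)=48, phi_uu(-3)=-36, phi_uu(0)=144; phi_vv(-4)=24, phi_vv(4)=-24.
Local maxima occur where both diagonal entries negative: (-3, 4). Count: 1.

1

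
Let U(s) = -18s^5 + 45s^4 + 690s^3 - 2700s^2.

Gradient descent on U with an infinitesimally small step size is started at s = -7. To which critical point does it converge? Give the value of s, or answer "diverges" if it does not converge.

U'(s) = -90s(s - 4)(s - 3)(s + 5), so U'(-7) = -138600.
Gradient descent moves in the -U' direction, i.e. s is increasing.
The nearest critical point in that direction is s = -5, where U'' = 32400 > 0 (a local minimum). The iterate converges there.

-5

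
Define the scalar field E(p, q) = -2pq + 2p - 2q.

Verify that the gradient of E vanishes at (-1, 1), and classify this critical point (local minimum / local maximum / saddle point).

saddle point

∇E = (-2q + 2, -2p - 2); substituting (-1, 1) gives ∇E = (0, 0), so (-1, 1) is indeed a critical point.
The Hessian of E is constant: H = [[0, -2], [-2, 0]].
det(H) = 0·0 − (-2)² = -4.
Since det(H) < 0, H is indefinite and the critical point is a saddle point.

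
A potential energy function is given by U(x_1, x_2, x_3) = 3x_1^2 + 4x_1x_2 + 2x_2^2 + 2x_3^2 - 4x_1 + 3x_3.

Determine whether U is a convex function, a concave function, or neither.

convex

U is quadratic, so its Hessian is the constant matrix H = [[6, 4, 0], [4, 4, 0], [0, 0, 4]].
Leading principal minors: 6, 8, 32.
All positive ⇒ H ≻ 0 ⇒ convex.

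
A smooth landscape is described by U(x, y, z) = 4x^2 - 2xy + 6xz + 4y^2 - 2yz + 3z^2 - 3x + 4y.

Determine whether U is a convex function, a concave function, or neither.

U is quadratic, so its Hessian is the constant matrix H = [[8, -2, 6], [-2, 8, -2], [6, -2, 6]].
Leading principal minors: 8, 60, 88.
All positive ⇒ H ≻ 0 ⇒ convex.

convex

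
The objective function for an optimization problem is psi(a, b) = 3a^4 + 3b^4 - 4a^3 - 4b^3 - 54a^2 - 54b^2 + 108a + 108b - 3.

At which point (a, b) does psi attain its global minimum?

psi(a,b) separates as P(a) + Q(b) − 3, so its minimum is min P + min Q − 3.
P'(a) = 12(a - 3)(a - 1)(a + 3) vanishes at a ∈ {-3, 1, 3}; Q'(b) = 12(b - 3)(b - 1)(b + 3) vanishes at b ∈ {-3, 1, 3}.
Local minima of P (where P''>0): P(-3)=-459, P(3)=-27. Local minima of Q: Q(-3)=-459, Q(3)=-27.
So the global minimum of psi is P(-3) + Q(-3) − 3 = -459 − 459 − 3 = -921, attained at (-3, -3).

(-3, -3)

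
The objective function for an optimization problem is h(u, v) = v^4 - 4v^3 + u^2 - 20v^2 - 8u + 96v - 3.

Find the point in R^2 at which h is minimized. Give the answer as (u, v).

(4, -3)

h(u,v) separates as P(u) + Q(v) − 3, so its minimum is min P + min Q − 3.
P'(u) = 2u - 8 vanishes at u ∈ {4}; Q'(v) = 4(v - 4)(v - 2)(v + 3) vanishes at v ∈ {-3, 2, 4}.
Local minima of P (where P''>0): P(4)=-16. Local minima of Q: Q(-3)=-279, Q(4)=64.
So the global minimum of h is P(4) + Q(-3) − 3 = -16 − 279 − 3 = -298, attained at (4, -3).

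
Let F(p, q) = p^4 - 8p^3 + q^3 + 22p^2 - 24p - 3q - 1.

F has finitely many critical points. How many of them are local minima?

2

F separates as a function of p plus a function of q, so ∇F=0 decouples.
∂F/∂p = 4(p - 3)(p - 2)(p - 1) = 0 at p ∈ {1, 2, 3}; ∂F/∂q = 3(q - 1)(q + 1) = 0 at q ∈ {-1, 1}.
The Hessian is diagonal: diag(F_pp, F_qq). Second derivatives: F_pp(1)=8, F_pp(2)=-4, F_pp(3)=8; F_qq(-1)=-6, F_qq(1)=6.
Local minima occur where both diagonal entries positive: (1, 1), (3, 1). Count: 2.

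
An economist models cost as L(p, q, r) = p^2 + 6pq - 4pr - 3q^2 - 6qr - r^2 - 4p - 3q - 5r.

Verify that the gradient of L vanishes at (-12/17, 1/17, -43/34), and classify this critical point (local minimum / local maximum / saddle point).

∇L = (2p + 6q - 4r - 4, 6p - 6q - 6r - 3, -4p - 6q - 2r - 5); substituting (-12/17, 1/17, -43/34) gives ∇L = (0, 0, 0), so (-12/17, 1/17, -43/34) is indeed a critical point.
The Hessian is constant: H = [[2, 6, -4], [6, -6, -6], [-4, -6, -2]].
Leading principal minors: Δ₁ = 2, Δ₂ = -48, Δ₃ = 408.
The minors fit neither the all-positive nor the alternating-sign pattern, so H is indefinite: a saddle point.

saddle point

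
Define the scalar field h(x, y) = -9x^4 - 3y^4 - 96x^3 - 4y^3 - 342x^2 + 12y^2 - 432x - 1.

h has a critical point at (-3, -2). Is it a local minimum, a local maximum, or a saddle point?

saddle point

The mixed partial ∂²h/∂x∂y is 0, so the Hessian at any point is diag(h_xx, h_yy) = diag(-36(3x^2 + 16x + 19), 12(-3y^2 - 2y + 2)).
At (-3, -2): H = diag(72, -72).
The eigenvalues have opposite signs, so H is indefinite: a saddle point.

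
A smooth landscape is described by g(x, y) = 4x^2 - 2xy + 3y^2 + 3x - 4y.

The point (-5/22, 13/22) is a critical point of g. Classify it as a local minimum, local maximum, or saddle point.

local minimum

The Hessian of g is constant: H = [[8, -2], [-2, 6]].
det(H) = 8·6 − (-2)² = 44.
det(H) > 0 and tr(H) = 14 > 0, so H is positive definite and the point is a local minimum.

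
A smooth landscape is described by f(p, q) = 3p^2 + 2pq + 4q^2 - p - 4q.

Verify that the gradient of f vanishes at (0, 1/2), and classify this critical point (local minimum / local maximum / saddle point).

local minimum

∇f = (6p + 2q - 1, 2p + 8q - 4); substituting (0, 1/2) gives ∇f = (0, 0), so (0, 1/2) is indeed a critical point.
The Hessian of f is constant: H = [[6, 2], [2, 8]].
det(H) = 6·8 − 2² = 44.
det(H) > 0 and tr(H) = 14 > 0, so H is positive definite and the point is a local minimum.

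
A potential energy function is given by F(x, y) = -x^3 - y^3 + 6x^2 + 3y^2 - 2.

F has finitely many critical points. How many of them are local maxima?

F separates as a function of x plus a function of y, so ∇F=0 decouples.
∂F/∂x = -3x(x - 4) = 0 at x ∈ {0, 4}; ∂F/∂y = -3y(y - 2) = 0 at y ∈ {0, 2}.
The Hessian is diagonal: diag(F_xx, F_yy). Second derivatives: F_xx(0)=12, F_xx(4)=-12; F_yy(0)=6, F_yy(2)=-6.
Local maxima occur where both diagonal entries negative: (4, 2). Count: 1.

1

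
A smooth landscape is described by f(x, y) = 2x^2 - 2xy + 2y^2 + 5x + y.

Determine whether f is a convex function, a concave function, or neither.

f is quadratic, so its Hessian is the constant matrix H = [[4, -2], [-2, 4]].
det(H) = 12, tr(H) = 8.
det(H) > 0 and tr(H) > 0, so H is positive definite everywhere: convex.

convex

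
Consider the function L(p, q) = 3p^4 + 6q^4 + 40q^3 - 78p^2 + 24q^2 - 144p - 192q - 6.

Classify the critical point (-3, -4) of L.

The mixed partial ∂²L/∂p∂q is 0, so the Hessian at any point is diag(L_pp, L_qq) = diag(12(3p^2 - 13), 24(3q^2 + 10q + 2)).
At (-3, -4): H = diag(168, 240).
Both eigenvalues are positive, so H is positive definite: a local minimum.

local minimum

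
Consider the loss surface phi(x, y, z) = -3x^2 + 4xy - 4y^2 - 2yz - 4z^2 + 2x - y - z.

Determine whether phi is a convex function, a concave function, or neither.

concave

phi is quadratic, so its Hessian is the constant matrix H = [[-6, 4, 0], [4, -8, -2], [0, -2, -8]].
Leading principal minors: -6, 32, -232.
Signs alternate −, +, − ⇒ H ≺ 0 ⇒ concave.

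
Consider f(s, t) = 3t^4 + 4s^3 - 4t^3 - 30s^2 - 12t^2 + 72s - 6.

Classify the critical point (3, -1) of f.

local minimum

The mixed partial ∂²f/∂s∂t is 0, so the Hessian at any point is diag(f_ss, f_tt) = diag(12(2s - 5), 12(3t^2 - 2t - 2)).
At (3, -1): H = diag(12, 36).
Both eigenvalues are positive, so H is positive definite: a local minimum.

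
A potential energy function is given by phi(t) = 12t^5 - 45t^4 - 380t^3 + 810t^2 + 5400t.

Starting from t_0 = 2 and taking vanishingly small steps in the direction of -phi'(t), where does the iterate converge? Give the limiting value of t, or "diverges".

-2

phi'(t) = 60(t - 5)(t - 3)(t + 2)(t + 3), so phi'(2) = 3600.
Gradient descent moves in the -phi' direction, i.e. t is decreasing.
The nearest critical point in that direction is t = -2, where phi'' = 2100 > 0 (a local minimum). The iterate converges there.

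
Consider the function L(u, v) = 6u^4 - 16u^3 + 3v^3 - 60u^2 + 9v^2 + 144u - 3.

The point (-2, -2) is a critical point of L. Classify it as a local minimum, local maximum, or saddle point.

saddle point

The mixed partial ∂²L/∂u∂v is 0, so the Hessian at any point is diag(L_uu, L_vv) = diag(24(3u^2 - 4u - 5), 18(v + 1)).
At (-2, -2): H = diag(360, -18).
The eigenvalues have opposite signs, so H is indefinite: a saddle point.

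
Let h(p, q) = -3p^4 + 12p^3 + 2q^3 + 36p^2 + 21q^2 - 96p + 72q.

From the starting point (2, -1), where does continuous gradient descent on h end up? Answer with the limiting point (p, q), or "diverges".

(1, -3)

h is separable, so gradient descent decouples: p follows -∂h/∂p, q follows -∂h/∂q.
∂h/∂p = -12(p - 4)(p - 1)(p + 2); at p=2 this is 96, so p decreases.
∂h/∂q = 6(q + 3)(q + 4); at q=-1 this is 36, so q decreases.
p converges to its nearest critical value 1 (a local min of the p-part); q converges to -3. The iterate converges to (1, -3).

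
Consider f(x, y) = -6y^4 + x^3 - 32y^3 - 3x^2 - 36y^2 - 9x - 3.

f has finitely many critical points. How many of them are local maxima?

2

f separates as a function of x plus a function of y, so ∇f=0 decouples.
∂f/∂x = 3(x - 3)(x + 1) = 0 at x ∈ {-1, 3}; ∂f/∂y = -24y(y + 1)(y + 3) = 0 at y ∈ {-3, -1, 0}.
The Hessian is diagonal: diag(f_xx, f_yy). Second derivatives: f_xx(-1)=-12, f_xx(3)=12; f_yy(-3)=-144, f_yy(-1)=48, f_yy(0)=-72.
Local maxima occur where both diagonal entries negative: (-1, -3), (-1, 0). Count: 2.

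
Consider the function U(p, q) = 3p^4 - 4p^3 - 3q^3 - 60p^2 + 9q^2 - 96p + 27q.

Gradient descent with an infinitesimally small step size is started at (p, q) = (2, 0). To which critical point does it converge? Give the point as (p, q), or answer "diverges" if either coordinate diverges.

U is separable, so gradient descent decouples: p follows -∂U/∂p, q follows -∂U/∂q.
∂U/∂p = 12(p - 4)(p + 1)(p + 2); at p=2 this is -288, so p increases.
∂U/∂q = -9(q - 3)(q + 1); at q=0 this is 27, so q decreases.
p converges to its nearest critical value 4 (a local min of the p-part); q converges to -1. The iterate converges to (4, -1).

(4, -1)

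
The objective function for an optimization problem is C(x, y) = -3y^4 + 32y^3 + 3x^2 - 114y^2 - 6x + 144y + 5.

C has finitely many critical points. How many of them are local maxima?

0

C separates as a function of x plus a function of y, so ∇C=0 decouples.
∂C/∂x = 6(x - 1) = 0 at x ∈ {1}; ∂C/∂y = -12(y - 4)(y - 3)(y - 1) = 0 at y ∈ {1, 3, 4}.
The Hessian is diagonal: diag(C_xx, C_yy). Second derivatives: C_xx(1)=6; C_yy(1)=-72, C_yy(3)=24, C_yy(4)=-36.
Local maxima occur where both diagonal entries negative: none. Count: 0.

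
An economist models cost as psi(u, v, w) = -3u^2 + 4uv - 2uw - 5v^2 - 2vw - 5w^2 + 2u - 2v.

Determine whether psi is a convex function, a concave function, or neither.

concave

psi is quadratic, so its Hessian is the constant matrix H = [[-6, 4, -2], [4, -10, -2], [-2, -2, -10]].
Leading principal minors: -6, 44, -344.
Signs alternate −, +, − ⇒ H ≺ 0 ⇒ concave.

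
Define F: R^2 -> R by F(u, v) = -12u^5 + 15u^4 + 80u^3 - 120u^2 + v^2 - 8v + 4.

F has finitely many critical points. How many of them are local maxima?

0

F separates as a function of u plus a function of v, so ∇F=0 decouples.
∂F/∂u = -60u(u - 2)(u - 1)(u + 2) = 0 at u ∈ {-2, 0, 1, 2}; ∂F/∂v = 2(v - 4) = 0 at v ∈ {4}.
The Hessian is diagonal: diag(F_uu, F_vv). Second derivatives: F_uu(-2)=1440, F_uu(0)=-240, F_uu(1)=180, F_uu(2)=-480; F_vv(4)=2.
Local maxima occur where both diagonal entries negative: none. Count: 0.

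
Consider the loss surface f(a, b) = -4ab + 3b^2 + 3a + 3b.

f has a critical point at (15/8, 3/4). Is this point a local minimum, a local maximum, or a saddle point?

saddle point

The Hessian of f is constant: H = [[0, -4], [-4, 6]].
det(H) = 0·6 − (-4)² = -16.
Since det(H) < 0, H is indefinite and the critical point is a saddle point.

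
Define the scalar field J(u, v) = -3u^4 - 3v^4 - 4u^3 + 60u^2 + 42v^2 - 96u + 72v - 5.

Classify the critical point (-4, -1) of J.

The mixed partial ∂²J/∂u∂v is 0, so the Hessian at any point is diag(J_uu, J_vv) = diag(12(-3u^2 - 2u + 10), 12(-3v^2 + 7)).
At (-4, -1): H = diag(-360, 48).
The eigenvalues have opposite signs, so H is indefinite: a saddle point.

saddle point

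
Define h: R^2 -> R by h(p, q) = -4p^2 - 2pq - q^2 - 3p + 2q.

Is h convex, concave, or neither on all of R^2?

h is quadratic, so its Hessian is the constant matrix H = [[-8, -2], [-2, -2]].
det(H) = 12, tr(H) = -10.
det(H) > 0 and tr(H) < 0, so H is negative definite everywhere: concave.

concave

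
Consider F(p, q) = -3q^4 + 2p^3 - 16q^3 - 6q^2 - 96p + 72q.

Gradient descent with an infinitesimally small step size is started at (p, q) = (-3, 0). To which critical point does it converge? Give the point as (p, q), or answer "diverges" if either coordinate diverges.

(4, -2)

F is separable, so gradient descent decouples: p follows -∂F/∂p, q follows -∂F/∂q.
∂F/∂p = 6(p - 4)(p + 4); at p=-3 this is -42, so p increases.
∂F/∂q = -12(q - 1)(q + 2)(q + 3); at q=0 this is 72, so q decreases.
p converges to its nearest critical value 4 (a local min of the p-part); q converges to -2. The iterate converges to (4, -2).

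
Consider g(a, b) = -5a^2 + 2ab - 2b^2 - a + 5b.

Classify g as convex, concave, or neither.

g is quadratic, so its Hessian is the constant matrix H = [[-10, 2], [2, -4]].
det(H) = 36, tr(H) = -14.
det(H) > 0 and tr(H) < 0, so H is negative definite everywhere: concave.

concave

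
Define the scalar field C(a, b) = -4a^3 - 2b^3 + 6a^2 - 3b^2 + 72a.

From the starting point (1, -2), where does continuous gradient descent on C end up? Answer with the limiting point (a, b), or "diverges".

(-2, -1)

C is separable, so gradient descent decouples: a follows -∂C/∂a, b follows -∂C/∂b.
∂C/∂a = -12(a - 3)(a + 2); at a=1 this is 72, so a decreases.
∂C/∂b = -6b(b + 1); at b=-2 this is -12, so b increases.
a converges to its nearest critical value -2 (a local min of the a-part); b converges to -1. The iterate converges to (-2, -1).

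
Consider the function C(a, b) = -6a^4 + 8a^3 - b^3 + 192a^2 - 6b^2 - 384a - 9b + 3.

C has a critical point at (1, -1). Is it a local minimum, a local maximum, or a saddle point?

saddle point

The mixed partial ∂²C/∂a∂b is 0, so the Hessian at any point is diag(C_aa, C_bb) = diag(24(-3a^2 + 2a + 16), -6(b + 2)).
At (1, -1): H = diag(360, -6).
The eigenvalues have opposite signs, so H is indefinite: a saddle point.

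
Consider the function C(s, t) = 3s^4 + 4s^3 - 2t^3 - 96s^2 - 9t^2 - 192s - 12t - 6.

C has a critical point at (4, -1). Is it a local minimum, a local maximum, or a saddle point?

saddle point

The mixed partial ∂²C/∂s∂t is 0, so the Hessian at any point is diag(C_ss, C_tt) = diag(12(3s^2 + 2s - 16), -6(2t + 3)).
At (4, -1): H = diag(480, -6).
The eigenvalues have opposite signs, so H is indefinite: a saddle point.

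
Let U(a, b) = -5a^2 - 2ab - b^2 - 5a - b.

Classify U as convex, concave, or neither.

concave

U is quadratic, so its Hessian is the constant matrix H = [[-10, -2], [-2, -2]].
det(H) = 16, tr(H) = -12.
det(H) > 0 and tr(H) < 0, so H is negative definite everywhere: concave.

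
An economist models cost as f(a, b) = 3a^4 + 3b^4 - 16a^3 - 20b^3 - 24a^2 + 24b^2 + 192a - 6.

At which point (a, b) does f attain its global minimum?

f(a,b) separates as P(a) + Q(b) − 6, so its minimum is min P + min Q − 6.
P'(a) = 12(a - 4)(a - 2)(a + 2) vanishes at a ∈ {-2, 2, 4}; Q'(b) = 12b(b - 4)(b - 1) vanishes at b ∈ {0, 1, 4}.
Local minima of P (where P''>0): P(-2)=-304, P(4)=128. Local minima of Q: Q(0)=0, Q(4)=-128.
So the global minimum of f is P(-2) + Q(4) − 6 = -304 − 128 − 6 = -438, attained at (-2, 4).

(-2, 4)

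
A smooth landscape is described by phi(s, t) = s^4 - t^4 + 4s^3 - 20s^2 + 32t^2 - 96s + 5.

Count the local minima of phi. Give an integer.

phi separates as a function of s plus a function of t, so ∇phi=0 decouples.
∂phi/∂s = 4(s - 3)(s + 2)(s + 4) = 0 at s ∈ {-4, -2, 3}; ∂phi/∂t = -4t(t - 4)(t + 4) = 0 at t ∈ {-4, 0, 4}.
The Hessian is diagonal: diag(phi_ss, phi_tt). Second derivatives: phi_ss(-4)=56, phi_ss(-2)=-40, phi_ss(3)=140; phi_tt(-4)=-128, phi_tt(0)=64, phi_tt(4)=-128.
Local minima occur where both diagonal entries positive: (-4, 0), (3, 0). Count: 2.

2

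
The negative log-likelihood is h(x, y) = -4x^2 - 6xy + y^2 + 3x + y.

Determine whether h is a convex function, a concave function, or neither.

h is quadratic, so its Hessian is the constant matrix H = [[-8, -6], [-6, 2]].
det(H) = -52, tr(H) = -6.
det(H) < 0, so H is indefinite: neither convex nor concave.

neither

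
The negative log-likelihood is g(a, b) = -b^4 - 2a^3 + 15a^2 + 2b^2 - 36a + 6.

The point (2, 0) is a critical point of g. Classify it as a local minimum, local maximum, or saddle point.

local minimum

The mixed partial ∂²g/∂a∂b is 0, so the Hessian at any point is diag(g_aa, g_bb) = diag(6(-2a + 5), 4(-3b^2 + 1)).
At (2, 0): H = diag(6, 4).
Both eigenvalues are positive, so H is positive definite: a local minimum.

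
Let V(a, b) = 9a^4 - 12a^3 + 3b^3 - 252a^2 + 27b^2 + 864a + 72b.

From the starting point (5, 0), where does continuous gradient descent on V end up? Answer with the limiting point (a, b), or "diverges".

(3, -2)

V is separable, so gradient descent decouples: a follows -∂V/∂a, b follows -∂V/∂b.
∂V/∂a = 36(a - 3)(a - 2)(a + 4); at a=5 this is 1944, so a decreases.
∂V/∂b = 9(b + 2)(b + 4); at b=0 this is 72, so b decreases.
a converges to its nearest critical value 3 (a local min of the a-part); b converges to -2. The iterate converges to (3, -2).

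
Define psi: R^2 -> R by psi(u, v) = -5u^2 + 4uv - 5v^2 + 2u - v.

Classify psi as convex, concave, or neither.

psi is quadratic, so its Hessian is the constant matrix H = [[-10, 4], [4, -10]].
det(H) = 84, tr(H) = -20.
det(H) > 0 and tr(H) < 0, so H is negative definite everywhere: concave.

concave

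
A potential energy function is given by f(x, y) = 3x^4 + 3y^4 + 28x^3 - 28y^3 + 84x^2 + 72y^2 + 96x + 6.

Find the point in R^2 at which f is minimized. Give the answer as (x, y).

f(x,y) separates as P(x) + Q(y) + 6, so its minimum is min P + min Q + 6.
P'(x) = 12(x + 1)(x + 2)(x + 4) vanishes at x ∈ {-4, -2, -1}; Q'(y) = 12y(y - 4)(y - 3) vanishes at y ∈ {0, 3, 4}.
Local minima of P (where P''>0): P(-4)=-64, P(-1)=-37. Local minima of Q: Q(0)=0, Q(4)=128.
So the global minimum of f is P(-4) + Q(0) + 6 = -64 + 0 + 6 = -58, attained at (-4, 0).

(-4, 0)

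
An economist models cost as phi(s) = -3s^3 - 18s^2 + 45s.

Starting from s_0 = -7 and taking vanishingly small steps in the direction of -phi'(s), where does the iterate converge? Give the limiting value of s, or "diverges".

-5

phi'(s) = -9(s - 1)(s + 5), so phi'(-7) = -144.
Gradient descent moves in the -phi' direction, i.e. s is increasing.
The nearest critical point in that direction is s = -5, where phi'' = 54 > 0 (a local minimum). The iterate converges there.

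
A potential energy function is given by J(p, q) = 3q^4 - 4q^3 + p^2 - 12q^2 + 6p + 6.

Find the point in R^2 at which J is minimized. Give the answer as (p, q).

J(p,q) separates as A(p) + B(q) + 6, so its minimum is min A + min B + 6.
A'(p) = 2p + 6 vanishes at p ∈ {-3}; B'(q) = 12q(q - 2)(q + 1) vanishes at q ∈ {-1, 0, 2}.
Local minima of A (where A''>0): A(-3)=-9. Local minima of B: B(-1)=-5, B(2)=-32.
So the global minimum of J is A(-3) + B(2) + 6 = -9 − 32 + 6 = -35, attained at (-3, 2).

(-3, 2)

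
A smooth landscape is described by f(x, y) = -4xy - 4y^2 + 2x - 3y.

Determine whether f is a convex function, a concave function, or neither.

neither

f is quadratic, so its Hessian is the constant matrix H = [[0, -4], [-4, -8]].
det(H) = -16, tr(H) = -8.
det(H) < 0, so H is indefinite: neither convex nor concave.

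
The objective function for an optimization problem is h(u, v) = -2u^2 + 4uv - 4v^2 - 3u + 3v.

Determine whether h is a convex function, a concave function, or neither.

h is quadratic, so its Hessian is the constant matrix H = [[-4, 4], [4, -8]].
det(H) = 16, tr(H) = -12.
det(H) > 0 and tr(H) < 0, so H is negative definite everywhere: concave.

concave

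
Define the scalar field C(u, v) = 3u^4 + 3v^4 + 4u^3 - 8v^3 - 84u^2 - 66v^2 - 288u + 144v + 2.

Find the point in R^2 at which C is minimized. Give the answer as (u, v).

C(u,v) separates as P(u) + Q(v) + 2, so its minimum is min P + min Q + 2.
P'(u) = 12(u - 4)(u + 2)(u + 3) vanishes at u ∈ {-3, -2, 4}; Q'(v) = 12(v - 4)(v - 1)(v + 3) vanishes at v ∈ {-3, 1, 4}.
Local minima of P (where P''>0): P(-3)=243, P(4)=-1472. Local minima of Q: Q(-3)=-567, Q(4)=-224.
So the global minimum of C is P(4) + Q(-3) + 2 = -1472 − 567 + 2 = -2037, attained at (4, -3).

(4, -3)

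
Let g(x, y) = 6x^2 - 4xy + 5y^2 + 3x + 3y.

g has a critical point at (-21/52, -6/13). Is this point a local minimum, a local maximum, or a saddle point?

The Hessian of g is constant: H = [[12, -4], [-4, 10]].
det(H) = 12·10 − (-4)² = 104.
det(H) > 0 and tr(H) = 22 > 0, so H is positive definite and the point is a local minimum.

local minimum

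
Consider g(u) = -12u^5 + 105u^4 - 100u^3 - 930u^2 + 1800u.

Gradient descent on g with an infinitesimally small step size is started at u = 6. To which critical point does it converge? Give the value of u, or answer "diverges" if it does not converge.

g'(u) = -60(u - 5)(u - 3)(u - 1)(u + 2), so g'(6) = -7200.
Gradient descent moves in the -g' direction, i.e. u is increasing.
There is no critical point above u=6, and g' keeps the same sign, so the iterate runs off to +∞.

diverges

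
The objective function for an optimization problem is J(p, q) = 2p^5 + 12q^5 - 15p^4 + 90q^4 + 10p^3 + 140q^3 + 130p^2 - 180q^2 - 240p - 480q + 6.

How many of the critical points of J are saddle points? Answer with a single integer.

J separates as a function of p plus a function of q, so ∇J=0 decouples.
∂J/∂p = 10(p - 4)(p - 3)(p - 1)(p + 2) = 0 at p ∈ {-2, 1, 3, 4}; ∂J/∂q = 60(q - 1)(q + 1)(q + 2)(q + 4) = 0 at q ∈ {-4, -2, -1, 1}.
The Hessian is diagonal: diag(J_pp, J_qq). Second derivatives: J_pp(-2)=-900, J_pp(1)=180, J_pp(3)=-100, J_pp(4)=180; J_qq(-4)=-1800, J_qq(-2)=360, J_qq(-1)=-360, J_qq(1)=1800.
Saddle points occur where the two diagonal entries have opposite signs: (-2, -2), (-2, 1), (1, -4), (1, -1), (3, -2), (3, 1), (4, -4), (4, -1). Count: 8.

8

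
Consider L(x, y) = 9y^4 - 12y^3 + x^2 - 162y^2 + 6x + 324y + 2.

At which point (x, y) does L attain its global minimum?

L(x,y) separates as P(x) + Q(y) + 2, so its minimum is min P + min Q + 2.
P'(x) = 2x + 6 vanishes at x ∈ {-3}; Q'(y) = 36(y - 3)(y - 1)(y + 3) vanishes at y ∈ {-3, 1, 3}.
Local minima of P (where P''>0): P(-3)=-9. Local minima of Q: Q(-3)=-1377, Q(3)=-81.
So the global minimum of L is P(-3) + Q(-3) + 2 = -9 − 1377 + 2 = -1384, attained at (-3, -3).

(-3, -3)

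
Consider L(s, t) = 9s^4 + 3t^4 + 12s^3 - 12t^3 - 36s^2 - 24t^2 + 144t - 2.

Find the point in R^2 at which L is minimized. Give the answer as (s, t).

L(s,t) separates as P(s) + Q(t) − 2, so its minimum is min P + min Q − 2.
P'(s) = 36s(s - 1)(s + 2) vanishes at s ∈ {-2, 0, 1}; Q'(t) = 12(t - 3)(t - 2)(t + 2) vanishes at t ∈ {-2, 2, 3}.
Local minima of P (where P''>0): P(-2)=-96, P(1)=-15. Local minima of Q: Q(-2)=-240, Q(3)=135.
So the global minimum of L is P(-2) + Q(-2) − 2 = -96 − 240 − 2 = -338, attained at (-2, -2).

(-2, -2)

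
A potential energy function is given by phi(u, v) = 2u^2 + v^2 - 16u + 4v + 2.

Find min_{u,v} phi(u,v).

-34

phi(u,v) separates as P(u) + Q(v) + 2, so its minimum is min P + min Q + 2.
P'(u) = 4u - 16 vanishes at u ∈ {4}; Q'(v) = 2v + 4 vanishes at v ∈ {-2}.
Local minima of P (where P''>0): P(4)=-32. Local minima of Q: Q(-2)=-4.
So the global minimum of phi is P(4) + Q(-2) + 2 = -32 − 4 + 2 = -34, attained at (4, -2).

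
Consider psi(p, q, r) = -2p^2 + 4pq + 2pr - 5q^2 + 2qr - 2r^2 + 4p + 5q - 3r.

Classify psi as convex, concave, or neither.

concave

psi is quadratic, so its Hessian is the constant matrix H = [[-4, 4, 2], [4, -10, 2], [2, 2, -4]].
Leading principal minors: -4, 24, -8.
Signs alternate −, +, − ⇒ H ≺ 0 ⇒ concave.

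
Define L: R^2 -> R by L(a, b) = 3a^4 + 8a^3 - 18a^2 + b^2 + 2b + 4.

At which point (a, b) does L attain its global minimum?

(-3, -1)

L(a,b) separates as P(a) + Q(b) + 4, so its minimum is min P + min Q + 4.
P'(a) = 12a(a - 1)(a + 3) vanishes at a ∈ {-3, 0, 1}; Q'(b) = 2b + 2 vanishes at b ∈ {-1}.
Local minima of P (where P''>0): P(-3)=-135, P(1)=-7. Local minima of Q: Q(-1)=-1.
So the global minimum of L is P(-3) + Q(-1) + 4 = -135 − 1 + 4 = -132, attained at (-3, -1).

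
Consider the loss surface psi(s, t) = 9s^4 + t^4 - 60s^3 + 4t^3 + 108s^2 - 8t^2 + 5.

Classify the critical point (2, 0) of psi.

The mixed partial ∂²psi/∂s∂t is 0, so the Hessian at any point is diag(psi_ss, psi_tt) = diag(36(3s^2 - 10s + 6), 4(3t^2 + 6t - 4)).
At (2, 0): H = diag(-72, -16).
Both eigenvalues are negative, so H is negative definite: a local maximum.

local maximum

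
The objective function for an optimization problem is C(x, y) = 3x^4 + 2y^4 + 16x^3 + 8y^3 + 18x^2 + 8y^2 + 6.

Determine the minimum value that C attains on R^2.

C(x,y) separates as P(x) + Q(y) + 6, so its minimum is min P + min Q + 6.
P'(x) = 12x(x + 1)(x + 3) vanishes at x ∈ {-3, -1, 0}; Q'(y) = 8y(y + 1)(y + 2) vanishes at y ∈ {-2, -1, 0}.
Local minima of P (where P''>0): P(-3)=-27, P(0)=0. Local minima of Q: Q(-2)=0, Q(0)=0.
So the global minimum of C is P(-3) + Q(-2) + 6 = -27 + 0 + 6 = -21, attained at (-3, -2).

-21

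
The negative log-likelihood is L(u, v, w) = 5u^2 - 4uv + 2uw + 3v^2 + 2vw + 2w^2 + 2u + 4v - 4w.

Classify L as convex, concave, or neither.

L is quadratic, so its Hessian is the constant matrix H = [[10, -4, 2], [-4, 6, 2], [2, 2, 4]].
Leading principal minors: 10, 44, 80.
All positive ⇒ H ≻ 0 ⇒ convex.

convex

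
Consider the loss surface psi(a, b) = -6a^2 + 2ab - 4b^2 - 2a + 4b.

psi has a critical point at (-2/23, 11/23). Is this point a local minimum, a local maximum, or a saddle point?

The Hessian of psi is constant: H = [[-12, 2], [2, -8]].
det(H) = (-12)·(-8) − 2² = 92.
det(H) > 0 and tr(H) = -20 < 0, so H is negative definite and the point is a local maximum.

local maximum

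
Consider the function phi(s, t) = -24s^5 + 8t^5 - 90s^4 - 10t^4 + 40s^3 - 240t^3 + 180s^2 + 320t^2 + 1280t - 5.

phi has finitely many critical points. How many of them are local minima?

4

phi separates as a function of s plus a function of t, so ∇phi=0 decouples.
∂phi/∂s = -120s(s - 1)(s + 1)(s + 3) = 0 at s ∈ {-3, -1, 0, 1}; ∂phi/∂t = 40(t - 4)(t - 2)(t + 1)(t + 4) = 0 at t ∈ {-4, -1, 2, 4}.
The Hessian is diagonal: diag(phi_ss, phi_tt). Second derivatives: phi_ss(-3)=2880, phi_ss(-1)=-480, phi_ss(0)=360, phi_ss(1)=-960; phi_tt(-4)=-5760, phi_tt(-1)=1800, phi_tt(2)=-1440, phi_tt(4)=3200.
Local minima occur where both diagonal entries positive: (-3, -1), (-3, 4), (0, -1), (0, 4). Count: 4.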